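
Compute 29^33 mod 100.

Successive squares of 29 mod 100: 29^1≡29, 29^2≡41, 29^4≡81, 29^8≡61, 29^16≡21, 29^32≡41.
Since 33 = 1 + 32 in binary, 29^33 ≡ 29·41 ≡ 89 (mod 100).

89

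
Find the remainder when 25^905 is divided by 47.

17

Square-and-reduce mod 47: 25^1≡25, 25^2≡14, 25^4≡8, 25^8≡17, 25^16≡7, 25^32≡2, 25^64≡4, 25^128≡16, 25^256≡21, 25^512≡18.
Since 905 = 1 + 8 + 128 + 256 + 512 in binary, 25^905 ≡ 25·17·16·21·18 ≡ 17 (mod 47).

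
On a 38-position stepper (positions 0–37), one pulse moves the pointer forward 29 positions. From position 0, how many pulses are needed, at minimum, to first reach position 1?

29·21 = 609 = 16·38 + 1, so 29⁻¹ ≡ 21 (mod 38).

21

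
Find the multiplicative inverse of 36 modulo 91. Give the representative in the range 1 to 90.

43

91 = 2·36 + 19
36 = 1·19 + 17
19 = 1·17 + 2
17 = 8·2 + 1
2 = 2·1 + 0
Back-substituting gives 36·43 ≡ 1 (mod 91).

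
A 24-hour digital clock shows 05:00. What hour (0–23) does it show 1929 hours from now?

1929 − 80·24 = 9, so 1929 ≡ 9 (mod 24).
(5 + 9) mod 24 = 14.

14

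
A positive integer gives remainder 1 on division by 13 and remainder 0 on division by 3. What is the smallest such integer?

x ≡ 0 (mod 3) gives x ∈ {0, 3, 6, 9, 12, 15, 18, 21, …}.
The first of these with x mod 13 = 1 is 27.

27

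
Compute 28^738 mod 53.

16

By repeated squaring mod 53: 28^1≡28, 28^2≡42, 28^4≡15, 28^8≡13, 28^16≡10, 28^32≡47, 28^64≡36, 28^128≡24, 28^256≡46, 28^512≡49.
738 = 2 + 32 + 64 + 128 + 512, so 28^738 ≡ 42·47·36·24·49 ≡ 16 (mod 53).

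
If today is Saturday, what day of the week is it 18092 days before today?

18092 − 2584·7 = 4, so 18092 ≡ 4 (mod 7).
Saturday − 4 days → Tuesday.

Tuesday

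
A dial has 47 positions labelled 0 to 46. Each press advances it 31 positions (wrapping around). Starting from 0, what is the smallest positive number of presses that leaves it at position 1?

31·44 = 1364 = 29·47 + 1, so 31⁻¹ ≡ 44 (mod 47).

44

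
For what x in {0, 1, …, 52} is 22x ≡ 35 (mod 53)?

22⁻¹ ≡ 41 (mod 53) because 22·41 = 902 = 17·53 + 1.
So x ≡ 41·35 = 1435 ≡ 4 (mod 53).
Check: 22·4 = 88 = 1·53 + 35.

4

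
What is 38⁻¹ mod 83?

38·59 = 2242 = 27·83 + 1, so 38⁻¹ ≡ 59 (mod 83).

59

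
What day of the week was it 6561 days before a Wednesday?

Monday

6561 mod 7 = 2 (since 937·7 = 6559).
Wednesday − 2 days → Monday.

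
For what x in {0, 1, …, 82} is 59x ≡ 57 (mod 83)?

59⁻¹ ≡ 38 (mod 83) because 59·38 = 2242 = 27·83 + 1.
Multiplying both sides by 38: x ≡ 38·57 = 2166 ≡ 8 (mod 83).

8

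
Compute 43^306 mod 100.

49

Square-and-reduce mod 100: 43^1≡43, 43^2≡49, 43^4≡1, 43^8≡1, 43^16≡1, 43^32≡1, 43^64≡1, 43^128≡1, 43^256≡1.
Since 306 = 2 + 16 + 32 + 256 in binary, 43^306 ≡ 49·1·1·1 ≡ 49 (mod 100).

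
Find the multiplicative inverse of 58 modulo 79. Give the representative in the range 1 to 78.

15

58·15 = 870 = 11·79 + 1, so 58⁻¹ ≡ 15 (mod 79).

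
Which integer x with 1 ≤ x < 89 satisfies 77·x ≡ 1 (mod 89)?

89 = 1·77 + 12
77 = 6·12 + 5
12 = 2·5 + 2
5 = 2·2 + 1
2 = 2·1 + 0
Back-substituting gives 77·37 ≡ 1 (mod 89).

37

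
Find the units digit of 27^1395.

3

Powers of 7 mod 10 repeat with period 4: 7, 9, 3, 1.
1395 leaves remainder 3 on division by 4, so 27^1395 ends in 3.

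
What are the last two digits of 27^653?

67

Successive squares of 27 mod 100: 27^1≡27, 27^2≡29, 27^4≡41, 27^8≡81, 27^16≡61, 27^32≡21, 27^64≡41, 27^128≡81, 27^256≡61, 27^512≡21.
Since 653 = 1 + 4 + 8 + 128 + 512 in binary, 27^653 ≡ 27·41·81·81·21 ≡ 67 (mod 100).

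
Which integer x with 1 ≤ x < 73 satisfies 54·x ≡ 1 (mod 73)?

23

54·23 = 1242 = 17·73 + 1, so 54⁻¹ ≡ 23 (mod 73).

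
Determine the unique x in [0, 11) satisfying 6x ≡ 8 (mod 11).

6⁻¹ ≡ 2 (mod 11) because 6·2 = 12 = 1·11 + 1.
So x ≡ 2·8 = 16 ≡ 5 (mod 11).
Check: 6·5 = 30 = 2·11 + 8.

5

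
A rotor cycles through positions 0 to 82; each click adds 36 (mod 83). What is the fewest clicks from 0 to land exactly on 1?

83 = 2·36 + 11
36 = 3·11 + 3
11 = 3·3 + 2
3 = 1·2 + 1
2 = 2·1 + 0
Back-substituting gives 36·30 ≡ 1 (mod 83).

30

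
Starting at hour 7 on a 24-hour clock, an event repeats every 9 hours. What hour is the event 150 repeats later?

150·9 = 1350.
1350 = 56·24 + 6, so 1350 mod 24 = 6.
(7 + 6) mod 24 = 13.

13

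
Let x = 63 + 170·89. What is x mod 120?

170·89 = 15130.
15130 − 126·120 = 10, so 15130 ≡ 10 (mod 120).
(63 + 10) mod 120 = 73.

73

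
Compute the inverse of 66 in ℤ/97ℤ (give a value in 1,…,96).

25

97 = 1·66 + 31
66 = 2·31 + 4
31 = 7·4 + 3
4 = 1·3 + 1
3 = 3·1 + 0
Back-substituting gives 66·25 ≡ 1 (mod 97).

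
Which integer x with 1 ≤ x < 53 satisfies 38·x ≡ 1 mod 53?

38·7 = 266 = 5·53 + 1, so 38⁻¹ ≡ 7 (mod 53).

7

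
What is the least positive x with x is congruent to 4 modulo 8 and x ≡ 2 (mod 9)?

20

x ≡ 4 (mod 8) gives x ∈ {4, 12, 20}.
The first of these with x mod 9 = 2 is 20.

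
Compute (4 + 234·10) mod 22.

234·10 = 2340.
Dividing 2340 by 22 gives quotient 106 and remainder 8.
(4 + 8) mod 22 = 12.

12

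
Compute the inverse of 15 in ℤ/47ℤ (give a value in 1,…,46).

22

15·22 = 330 = 7·47 + 1, so 15⁻¹ ≡ 22 (mod 47).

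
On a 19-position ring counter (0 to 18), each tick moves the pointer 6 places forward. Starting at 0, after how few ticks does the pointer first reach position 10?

The inverse of 6 mod 19 is 16 (since 6·16 = 96 ≡ 1).
So x ≡ 16·10 = 160 ≡ 8 (mod 19).

8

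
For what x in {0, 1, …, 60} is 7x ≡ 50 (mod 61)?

7⁻¹ ≡ 35 (mod 61) because 7·35 = 245 = 4·61 + 1.
So x ≡ 35·50 = 1750 ≡ 42 (mod 61).

42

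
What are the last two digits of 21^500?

By repeated squaring mod 100: 21^1≡21, 21^2≡41, 21^4≡81, 21^8≡61, 21^16≡21, 21^32≡41, 21^64≡81, 21^128≡61, 21^256≡21.
Since 500 = 4 + 16 + 32 + 64 + 128 + 256 in binary, 21^500 ≡ 81·21·41·81·61·21 ≡ 1 (mod 100).

01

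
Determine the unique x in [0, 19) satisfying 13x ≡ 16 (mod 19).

13⁻¹ ≡ 3 (mod 19) because 13·3 = 39 = 2·19 + 1.
Multiplying both sides by 3: x ≡ 3·16 = 48 ≡ 10 (mod 19).

10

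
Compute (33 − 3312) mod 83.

41

3312 mod 83 = 75 (since 39·83 = 3237).
(33 − 75) mod 83 = 41.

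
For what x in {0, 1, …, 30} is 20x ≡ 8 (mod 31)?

20⁻¹ ≡ 14 (mod 31) because 20·14 = 280 = 9·31 + 1.
Multiplying both sides by 14: x ≡ 14·8 = 112 ≡ 19 (mod 31).

19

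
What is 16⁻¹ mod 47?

16·3 = 48 = 1·47 + 1, so 16⁻¹ ≡ 3 (mod 47).

3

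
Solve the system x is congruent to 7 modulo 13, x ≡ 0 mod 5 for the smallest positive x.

x ≡ 0 (mod 5) gives x ∈ {0, 5, 10, 15, 20}.
The first of these with x mod 13 = 7 is 20.

20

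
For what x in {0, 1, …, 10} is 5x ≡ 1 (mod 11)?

5⁻¹ ≡ 9 (mod 11) because 5·9 = 45 = 4·11 + 1.
So x ≡ 9·1 = 9 ≡ 9 (mod 11).
Check: 5·9 = 45 = 4·11 + 1.

9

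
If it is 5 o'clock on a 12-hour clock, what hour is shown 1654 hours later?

3

1654 mod 12 = 10 (since 137·12 = 1644).
5 + 10 → 3 on a 12-hour dial.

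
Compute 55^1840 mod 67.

By repeated squaring mod 67: 55^1≡55, 55^2≡10, 55^4≡33, 55^8≡17, 55^16≡21, 55^32≡39, 55^64≡47, 55^128≡65, 55^256≡4, 55^512≡16, 55^1024≡55.
1840 = 16 + 32 + 256 + 512 + 1024, so 55^1840 ≡ 21·39·4·16·55 ≡ 4 (mod 67).

4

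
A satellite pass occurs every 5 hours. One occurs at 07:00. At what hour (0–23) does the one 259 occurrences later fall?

259·5 = 1295.
Dividing 1295 by 24 gives quotient 53 and remainder 23.
(7 + 23) mod 24 = 6.

6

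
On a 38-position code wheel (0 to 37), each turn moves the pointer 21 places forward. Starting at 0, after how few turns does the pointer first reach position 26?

32

The inverse of 21 mod 38 is 29 (since 21·29 = 609 ≡ 1).
So x ≡ 29·26 = 754 ≡ 32 (mod 38).
Check: 21·32 = 672 = 17·38 + 26.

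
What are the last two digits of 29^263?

89

By repeated squaring mod 100: 29^1≡29, 29^2≡41, 29^4≡81, 29^8≡61, 29^16≡21, 29^32≡41, 29^64≡81, 29^128≡61, 29^256≡21.
Since 263 = 1 + 2 + 4 + 256 in binary, 29^263 ≡ 29·41·81·21 ≡ 89 (mod 100).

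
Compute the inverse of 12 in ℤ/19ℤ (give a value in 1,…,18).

8

12·8 = 96 = 5·19 + 1, so 12⁻¹ ≡ 8 (mod 19).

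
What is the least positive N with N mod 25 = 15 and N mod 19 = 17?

340

Since 19·4 ≡ 1 (mod 25), take x = 17 + 19·((15−17)·4 mod 25) = 17 + 19·17 = 340.
Check: 340 mod 25 = 15, 340 mod 19 = 17.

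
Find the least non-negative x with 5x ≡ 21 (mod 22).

13

5⁻¹ ≡ 9 (mod 22) because 5·9 = 45 = 2·22 + 1.
So x ≡ 9·21 = 189 ≡ 13 (mod 22).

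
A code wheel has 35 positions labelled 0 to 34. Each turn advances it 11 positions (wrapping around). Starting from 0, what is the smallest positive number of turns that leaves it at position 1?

11·16 = 176 = 5·35 + 1, so 11⁻¹ ≡ 16 (mod 35).

16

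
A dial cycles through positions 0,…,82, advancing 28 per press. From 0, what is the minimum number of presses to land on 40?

37

The inverse of 28 mod 83 is 3 (since 28·3 = 84 ≡ 1).
Multiplying both sides by 3: x ≡ 3·40 = 120 ≡ 37 (mod 83).
Check: 28·37 = 1036 = 12·83 + 40.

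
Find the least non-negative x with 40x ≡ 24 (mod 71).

29

40⁻¹ ≡ 16 (mod 71) because 40·16 = 640 = 9·71 + 1.
So x ≡ 16·24 = 384 ≡ 29 (mod 71).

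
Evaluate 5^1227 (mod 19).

11

By repeated squaring mod 19: 5^1≡5, 5^2≡6, 5^4≡17, 5^8≡4, 5^16≡16, 5^32≡9, 5^64≡5, 5^128≡6, 5^256≡17, 5^512≡4, 5^1024≡16.
1227 = 1 + 2 + 8 + 64 + 128 + 1024, so 5^1227 ≡ 5·6·4·5·6·16 ≡ 11 (mod 19).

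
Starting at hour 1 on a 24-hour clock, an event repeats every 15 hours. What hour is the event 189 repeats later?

4

189·15 = 2835.
2835 mod 24 = 3 (since 118·24 = 2832).
(1 + 3) mod 24 = 4.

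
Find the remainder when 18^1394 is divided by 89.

22

Square-and-reduce mod 89: 18^1≡18, 18^2≡57, 18^4≡45, 18^8≡67, 18^16≡39, 18^32≡8, 18^64≡64, 18^128≡2, 18^256≡4, 18^512≡16, 18^1024≡78.
Since 1394 = 2 + 16 + 32 + 64 + 256 + 1024 in binary, 18^1394 ≡ 57·39·8·64·4·78 ≡ 22 (mod 89).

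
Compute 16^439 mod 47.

21

Successive squares of 16 mod 47: 16^1≡16, 16^2≡21, 16^4≡18, 16^8≡42, 16^16≡25, 16^32≡14, 16^64≡8, 16^128≡17, 16^256≡7.
Since 439 = 1 + 2 + 4 + 16 + 32 + 128 + 256 in binary, 16^439 ≡ 16·21·18·25·14·17·7 ≡ 21 (mod 47).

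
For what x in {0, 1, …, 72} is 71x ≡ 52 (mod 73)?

The inverse of 71 mod 73 is 36 (since 71·36 = 2556 ≡ 1).
Multiplying both sides by 36: x ≡ 36·52 = 1872 ≡ 47 (mod 73).

47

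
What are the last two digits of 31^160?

Successive squares of 31 mod 100: 31^1≡31, 31^2≡61, 31^4≡21, 31^8≡41, 31^16≡81, 31^32≡61, 31^64≡21, 31^128≡41.
160 = 32 + 128, so 31^160 ≡ 61·41 ≡ 1 (mod 100).

01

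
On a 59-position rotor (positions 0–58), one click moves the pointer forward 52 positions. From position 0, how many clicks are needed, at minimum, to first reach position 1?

52·42 = 2184 = 37·59 + 1, so 52⁻¹ ≡ 42 (mod 59).

42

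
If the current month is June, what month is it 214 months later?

214 = 17·12 + 10, so 214 mod 12 = 10.
June + 10 months → April.

April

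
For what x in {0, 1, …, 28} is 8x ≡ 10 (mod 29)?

23

The inverse of 8 mod 29 is 11 (since 8·11 = 88 ≡ 1).
So x ≡ 11·10 = 110 ≡ 23 (mod 29).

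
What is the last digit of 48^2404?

6

The units digit of 48^n cycles with period 4: 8, 4, 2, 6, …
2404 mod 4 = 0, so the last digit matches 8^4 = 6.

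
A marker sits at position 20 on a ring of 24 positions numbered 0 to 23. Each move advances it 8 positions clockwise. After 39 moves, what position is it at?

39·8 = 312.
Dividing 312 by 24 gives quotient 13 and remainder 0.
(20 + 0) mod 24 = 20.

20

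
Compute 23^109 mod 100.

63

By repeated squaring mod 100: 23^1≡23, 23^2≡29, 23^4≡41, 23^8≡81, 23^16≡61, 23^32≡21, 23^64≡41.
Since 109 = 1 + 4 + 8 + 32 + 64 in binary, 23^109 ≡ 23·41·81·21·41 ≡ 63 (mod 100).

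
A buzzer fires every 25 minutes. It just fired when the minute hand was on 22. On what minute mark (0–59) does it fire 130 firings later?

130·25 = 3250.
3250 − 54·60 = 10, so 3250 ≡ 10 (mod 60).
(22 + 10) mod 60 = 32.

32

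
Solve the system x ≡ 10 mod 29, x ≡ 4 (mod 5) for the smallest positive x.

Since 5·6 ≡ 1 (mod 29), take x = 4 + 5·((10−4)·6 mod 29) = 4 + 5·7 = 39.
Check: 39 mod 29 = 10, 39 mod 5 = 4.

39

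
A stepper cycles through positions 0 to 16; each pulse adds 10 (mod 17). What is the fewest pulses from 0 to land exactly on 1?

10·12 = 120 = 7·17 + 1, so 10⁻¹ ≡ 12 (mod 17).

12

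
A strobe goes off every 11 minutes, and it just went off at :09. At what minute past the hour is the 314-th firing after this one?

314·11 = 3454.
Dividing 3454 by 60 gives quotient 57 and remainder 34.
(9 + 34) mod 60 = 43.

43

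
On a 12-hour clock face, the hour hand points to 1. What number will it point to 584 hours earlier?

5

584 mod 12 = 8 (since 48·12 = 576).
1 − 8 → 5 on a 12-hour dial.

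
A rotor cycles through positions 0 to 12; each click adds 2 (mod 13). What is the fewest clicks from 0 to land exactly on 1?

2·7 = 14 = 1·13 + 1, so 2⁻¹ ≡ 7 (mod 13).

7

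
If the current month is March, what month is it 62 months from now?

62 mod 12 = 2 (since 5·12 = 60).
March + 2 months → May.

May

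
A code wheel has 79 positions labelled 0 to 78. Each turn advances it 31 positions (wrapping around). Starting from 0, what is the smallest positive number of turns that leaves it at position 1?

51

31·51 = 1581 = 20·79 + 1, so 31⁻¹ ≡ 51 (mod 79).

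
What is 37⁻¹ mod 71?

48

37·48 = 1776 = 25·71 + 1, so 37⁻¹ ≡ 48 (mod 71).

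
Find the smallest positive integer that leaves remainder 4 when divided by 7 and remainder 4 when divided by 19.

4

Since 19·3 ≡ 1 (mod 7), take x = 4 + 19·((4−4)·3 mod 7) = 4 + 19·0 = 4.
Check: 4 mod 7 = 4, 4 mod 19 = 4.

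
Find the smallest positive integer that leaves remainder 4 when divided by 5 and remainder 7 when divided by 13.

59

x ≡ 4 (mod 5) gives x ∈ {4, 9, 14, 19, 24, 29, 34, 39, …}.
The first of these with x mod 13 = 7 is 59.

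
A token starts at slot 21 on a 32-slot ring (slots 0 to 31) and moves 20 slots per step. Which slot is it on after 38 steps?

38·20 = 760.
Dividing 760 by 32 gives quotient 23 and remainder 24.
(21 + 24) mod 32 = 13.

13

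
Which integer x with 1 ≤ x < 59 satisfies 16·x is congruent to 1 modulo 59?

48

16·48 = 768 = 13·59 + 1, so 16⁻¹ ≡ 48 (mod 59).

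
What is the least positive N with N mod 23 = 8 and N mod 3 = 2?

x ≡ 2 (mod 3) gives x ∈ {2, 5, 8}.
The first of these with x mod 23 = 8 is 8.

8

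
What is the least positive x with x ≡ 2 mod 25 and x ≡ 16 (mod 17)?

152

x ≡ 16 (mod 17) gives x ∈ {16, 33, 50, 67, 84, 101, 118, 135, …}.
The first of these with x mod 25 = 2 is 152.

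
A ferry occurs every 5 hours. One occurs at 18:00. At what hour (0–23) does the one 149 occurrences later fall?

19

149·5 = 745.
745 − 31·24 = 1, so 745 ≡ 1 (mod 24).
(18 + 1) mod 24 = 19.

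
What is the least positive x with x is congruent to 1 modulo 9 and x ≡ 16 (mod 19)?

x ≡ 1 (mod 9) gives x ∈ {1, 10, 19, 28, 37, 46, 55, 64, …}.
The first of these with x mod 19 = 16 is 73.

73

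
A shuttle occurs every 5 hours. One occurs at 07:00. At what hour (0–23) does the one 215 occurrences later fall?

2

215·5 = 1075.
1075 − 44·24 = 19, so 1075 ≡ 19 (mod 24).
(7 + 19) mod 24 = 2.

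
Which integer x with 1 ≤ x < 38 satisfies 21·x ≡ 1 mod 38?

29

21·29 = 609 = 16·38 + 1, so 21⁻¹ ≡ 29 (mod 38).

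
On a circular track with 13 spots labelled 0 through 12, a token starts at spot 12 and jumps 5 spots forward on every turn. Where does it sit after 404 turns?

404·5 = 2020.
2020 mod 13 = 5 (since 155·13 = 2015).
(12 + 5) mod 13 = 4.

4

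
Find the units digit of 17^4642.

9

The units digit of 17^n cycles with period 4: 7, 9, 3, 1, …
4642 mod 4 = 2, so the last digit matches 7^2 = 9.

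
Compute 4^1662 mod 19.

11

Successive squares of 4 mod 19: 4^1≡4, 4^2≡16, 4^4≡9, 4^8≡5, 4^16≡6, 4^32≡17, 4^64≡4, 4^128≡16, 4^256≡9, 4^512≡5, 4^1024≡6.
Since 1662 = 2 + 4 + 8 + 16 + 32 + 64 + 512 + 1024 in binary, 4^1662 ≡ 16·9·5·6·17·4·5·6 ≡ 11 (mod 19).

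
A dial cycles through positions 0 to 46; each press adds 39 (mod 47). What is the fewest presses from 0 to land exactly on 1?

47 = 1·39 + 8
39 = 4·8 + 7
8 = 1·7 + 1
7 = 7·1 + 0
Back-substituting gives 39·41 ≡ 1 (mod 47).

41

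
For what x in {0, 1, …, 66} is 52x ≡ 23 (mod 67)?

52⁻¹ ≡ 58 (mod 67) because 52·58 = 3016 = 45·67 + 1.
So x ≡ 58·23 = 1334 ≡ 61 (mod 67).

61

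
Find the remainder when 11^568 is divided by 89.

By repeated squaring mod 89: 11^1≡11, 11^2≡32, 11^4≡45, 11^8≡67, 11^16≡39, 11^32≡8, 11^64≡64, 11^128≡2, 11^256≡4, 11^512≡16.
Since 568 = 8 + 16 + 32 + 512 in binary, 11^568 ≡ 67·39·8·16 ≡ 2 (mod 89).

2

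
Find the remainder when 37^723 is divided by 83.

Successive squares of 37 mod 83: 37^1≡37, 37^2≡41, 37^4≡21, 37^8≡26, 37^16≡12, 37^32≡61, 37^64≡69, 37^128≡30, 37^256≡70, 37^512≡3.
Since 723 = 1 + 2 + 16 + 64 + 128 + 512 in binary, 37^723 ≡ 37·41·12·69·30·3 ≡ 10 (mod 83).

10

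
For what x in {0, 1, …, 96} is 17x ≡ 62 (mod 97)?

17⁻¹ ≡ 40 (mod 97) because 17·40 = 680 = 7·97 + 1.
Multiplying both sides by 40: x ≡ 40·62 = 2480 ≡ 55 (mod 97).
Check: 17·55 = 935 = 9·97 + 62.

55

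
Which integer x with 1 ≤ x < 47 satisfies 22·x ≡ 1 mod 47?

47 = 2·22 + 3
22 = 7·3 + 1
3 = 3·1 + 0
Back-substituting gives 22·15 ≡ 1 (mod 47).

15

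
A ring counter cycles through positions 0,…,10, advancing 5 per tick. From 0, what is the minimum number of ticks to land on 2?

The inverse of 5 mod 11 is 9 (since 5·9 = 45 ≡ 1).
Multiplying both sides by 9: x ≡ 9·2 = 18 ≡ 7 (mod 11).
Check: 5·7 = 35 = 3·11 + 2.

7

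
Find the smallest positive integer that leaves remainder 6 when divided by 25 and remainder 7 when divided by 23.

x ≡ 7 (mod 23) gives x ∈ {7, 30, 53, 76, 99, 122, 145, 168, …}.
The first of these with x mod 25 = 6 is 306.

306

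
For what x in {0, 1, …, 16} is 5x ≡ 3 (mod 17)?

The inverse of 5 mod 17 is 7 (since 5·7 = 35 ≡ 1).
Multiplying both sides by 7: x ≡ 7·3 = 21 ≡ 4 (mod 17).
Check: 5·4 = 20 = 1·17 + 3.

4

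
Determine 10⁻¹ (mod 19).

19 = 1·10 + 9
10 = 1·9 + 1
9 = 9·1 + 0
Back-substituting gives 10·2 ≡ 1 (mod 19).

2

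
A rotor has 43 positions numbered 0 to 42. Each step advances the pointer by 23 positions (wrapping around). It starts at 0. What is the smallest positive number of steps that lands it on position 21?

23⁻¹ ≡ 15 (mod 43) because 23·15 = 345 = 8·43 + 1.
Multiplying both sides by 15: x ≡ 15·21 = 315 ≡ 14 (mod 43).

14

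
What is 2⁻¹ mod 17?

2·9 = 18 = 1·17 + 1, so 2⁻¹ ≡ 9 (mod 17).

9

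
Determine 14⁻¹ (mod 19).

15

19 = 1·14 + 5
14 = 2·5 + 4
5 = 1·4 + 1
4 = 4·1 + 0
Back-substituting gives 14·15 ≡ 1 (mod 19).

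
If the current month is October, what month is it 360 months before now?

October

360 − 30·12 = 0, so 360 ≡ 0 (mod 12).
October − 0 months → October.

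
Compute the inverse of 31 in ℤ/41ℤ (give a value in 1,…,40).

41 = 1·31 + 10
31 = 3·10 + 1
10 = 10·1 + 0
Back-substituting gives 31·4 ≡ 1 (mod 41).

4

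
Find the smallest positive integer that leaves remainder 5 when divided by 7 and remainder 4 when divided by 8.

x ≡ 5 (mod 7) gives x ∈ {5, 12}.
The first of these with x mod 8 = 4 is 12.

12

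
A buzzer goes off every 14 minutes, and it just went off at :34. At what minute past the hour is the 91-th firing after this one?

48

91·14 = 1274.
1274 = 21·60 + 14, so 1274 mod 60 = 14.
(34 + 14) mod 60 = 48.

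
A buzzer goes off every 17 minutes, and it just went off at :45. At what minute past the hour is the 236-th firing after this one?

236·17 = 4012.
4012 = 66·60 + 52, so 4012 mod 60 = 52.
(45 + 52) mod 60 = 37.

37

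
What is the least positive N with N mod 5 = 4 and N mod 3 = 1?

4

x ≡ 1 (mod 3) gives x ∈ {1, 4}.
The first of these with x mod 5 = 4 is 4.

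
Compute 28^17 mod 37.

4

By repeated squaring mod 37: 28^1≡28, 28^2≡7, 28^4≡12, 28^8≡33, 28^16≡16.
Since 17 = 1 + 16 in binary, 28^17 ≡ 28·16 ≡ 4 (mod 37).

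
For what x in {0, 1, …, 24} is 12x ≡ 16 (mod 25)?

The inverse of 12 mod 25 is 23 (since 12·23 = 276 ≡ 1).
So x ≡ 23·16 = 368 ≡ 18 (mod 25).

18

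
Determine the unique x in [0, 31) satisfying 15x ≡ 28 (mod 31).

6

The inverse of 15 mod 31 is 29 (since 15·29 = 435 ≡ 1).
So x ≡ 29·28 = 812 ≡ 6 (mod 31).
Check: 15·6 = 90 = 2·31 + 28.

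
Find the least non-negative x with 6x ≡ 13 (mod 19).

The inverse of 6 mod 19 is 16 (since 6·16 = 96 ≡ 1).
Multiplying both sides by 16: x ≡ 16·13 = 208 ≡ 18 (mod 19).

18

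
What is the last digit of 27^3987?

Last digits of 7^n: 7, 9, 3, 1 (period 4).
3987 mod 4 = 3, so the last digit matches 7^3 = 3.

3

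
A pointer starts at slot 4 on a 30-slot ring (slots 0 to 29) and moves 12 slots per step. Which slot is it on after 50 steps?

4

50·12 = 600.
Dividing 600 by 30 gives quotient 20 and remainder 0.
(4 + 0) mod 30 = 4.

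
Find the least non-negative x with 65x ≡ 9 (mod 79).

5

The inverse of 65 mod 79 is 62 (since 65·62 = 4030 ≡ 1).
So x ≡ 62·9 = 558 ≡ 5 (mod 79).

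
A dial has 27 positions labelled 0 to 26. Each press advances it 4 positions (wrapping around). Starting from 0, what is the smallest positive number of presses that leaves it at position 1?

27 = 6·4 + 3
4 = 1·3 + 1
3 = 3·1 + 0
Back-substituting gives 4·7 ≡ 1 (mod 27).

7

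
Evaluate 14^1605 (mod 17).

Square-and-reduce mod 17: 14^1≡14, 14^2≡9, 14^4≡13, 14^8≡16, 14^16≡1, 14^32≡1, 14^64≡1, 14^128≡1, 14^256≡1, 14^512≡1, 14^1024≡1.
Since 1605 = 1 + 4 + 64 + 512 + 1024 in binary, 14^1605 ≡ 14·13·1·1·1 ≡ 12 (mod 17).

12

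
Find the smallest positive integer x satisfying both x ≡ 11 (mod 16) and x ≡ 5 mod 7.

75

x ≡ 5 (mod 7) gives x ∈ {5, 12, 19, 26, 33, 40, 47, 54, …}.
The first of these with x mod 16 = 11 is 75.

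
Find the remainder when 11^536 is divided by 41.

10

By repeated squaring mod 41: 11^1≡11, 11^2≡39, 11^4≡4, 11^8≡16, 11^16≡10, 11^32≡18, 11^64≡37, 11^128≡16, 11^256≡10, 11^512≡18.
Since 536 = 8 + 16 + 512 in binary, 11^536 ≡ 16·10·18 ≡ 10 (mod 41).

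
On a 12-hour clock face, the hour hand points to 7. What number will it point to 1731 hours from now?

10

1731 − 144·12 = 3, so 1731 ≡ 3 (mod 12).
7 + 3 → 10 on a 12-hour dial.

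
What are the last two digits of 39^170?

By repeated squaring mod 100: 39^1≡39, 39^2≡21, 39^4≡41, 39^8≡81, 39^16≡61, 39^32≡21, 39^64≡41, 39^128≡81.
Since 170 = 2 + 8 + 32 + 128 in binary, 39^170 ≡ 21·81·21·81 ≡ 1 (mod 100).

01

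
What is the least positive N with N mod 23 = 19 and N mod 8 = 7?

Since 8·3 ≡ 1 (mod 23), take x = 7 + 8·((19−7)·3 mod 23) = 7 + 8·13 = 111.
Check: 111 mod 23 = 19, 111 mod 8 = 7.

111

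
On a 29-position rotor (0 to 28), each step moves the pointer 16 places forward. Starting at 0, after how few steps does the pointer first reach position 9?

6

The inverse of 16 mod 29 is 20 (since 16·20 = 320 ≡ 1).
Multiplying both sides by 20: x ≡ 20·9 = 180 ≡ 6 (mod 29).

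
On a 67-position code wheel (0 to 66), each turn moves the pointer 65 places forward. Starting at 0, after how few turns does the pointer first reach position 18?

The inverse of 65 mod 67 is 33 (since 65·33 = 2145 ≡ 1).
Multiplying both sides by 33: x ≡ 33·18 = 594 ≡ 58 (mod 67).
Check: 65·58 = 3770 = 56·67 + 18.

58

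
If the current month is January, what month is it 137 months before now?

137 = 11·12 + 5, so 137 mod 12 = 5.
January − 5 months → August.

August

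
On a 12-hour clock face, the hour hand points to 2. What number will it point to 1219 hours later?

1219 mod 12 = 7 (since 101·12 = 1212).
2 + 7 → 9 on a 12-hour dial.

9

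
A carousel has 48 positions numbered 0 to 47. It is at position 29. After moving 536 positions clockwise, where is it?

Dividing 536 by 48 gives quotient 11 and remainder 8.
(29 + 8) mod 48 = 37.

37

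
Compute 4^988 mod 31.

By repeated squaring mod 31: 4^1≡4, 4^2≡16, 4^4≡8, 4^8≡2, 4^16≡4, 4^32≡16, 4^64≡8, 4^128≡2, 4^256≡4, 4^512≡16.
Since 988 = 4 + 8 + 16 + 64 + 128 + 256 + 512 in binary, 4^988 ≡ 8·2·4·8·2·4·16 ≡ 2 (mod 31).

2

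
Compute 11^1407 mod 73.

By repeated squaring mod 73: 11^1≡11, 11^2≡48, 11^4≡41, 11^8≡2, 11^16≡4, 11^32≡16, 11^64≡37, 11^128≡55, 11^256≡32, 11^512≡2, 11^1024≡4.
Since 1407 = 1 + 2 + 4 + 8 + 16 + 32 + 64 + 256 + 1024 in binary, 11^1407 ≡ 11·48·41·2·4·16·37·32·4 ≡ 56 (mod 73).

56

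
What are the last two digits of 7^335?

43

Successive squares of 7 mod 100: 7^1≡7, 7^2≡49, 7^4≡1, 7^8≡1, 7^16≡1, 7^32≡1, 7^64≡1, 7^128≡1, 7^256≡1.
335 = 1 + 2 + 4 + 8 + 64 + 256, so 7^335 ≡ 7·49·1·1·1·1 ≡ 43 (mod 100).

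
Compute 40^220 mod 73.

36

By repeated squaring mod 73: 40^1≡40, 40^2≡67, 40^4≡36, 40^8≡55, 40^16≡32, 40^32≡2, 40^64≡4, 40^128≡16.
Since 220 = 4 + 8 + 16 + 64 + 128 in binary, 40^220 ≡ 36·55·32·4·16 ≡ 36 (mod 73).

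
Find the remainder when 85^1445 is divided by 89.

11

By repeated squaring mod 89: 85^1≡85, 85^2≡16, 85^4≡78, 85^8≡32, 85^16≡45, 85^32≡67, 85^64≡39, 85^128≡8, 85^256≡64, 85^512≡2, 85^1024≡4.
Since 1445 = 1 + 4 + 32 + 128 + 256 + 1024 in binary, 85^1445 ≡ 85·78·67·8·64·4 ≡ 11 (mod 89).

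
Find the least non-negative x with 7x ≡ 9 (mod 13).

The inverse of 7 mod 13 is 2 (since 7·2 = 14 ≡ 1).
Multiplying both sides by 2: x ≡ 2·9 = 18 ≡ 5 (mod 13).

5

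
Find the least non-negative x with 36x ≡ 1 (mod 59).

41

The inverse of 36 mod 59 is 41 (since 36·41 = 1476 ≡ 1).
So x ≡ 41·1 = 41 ≡ 41 (mod 59).
Check: 36·41 = 1476 = 25·59 + 1.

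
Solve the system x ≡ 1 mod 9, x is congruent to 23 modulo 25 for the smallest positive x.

x ≡ 1 (mod 9) gives x ∈ {1, 10, 19, 28, 37, 46, 55, 64, …}.
The first of these with x mod 25 = 23 is 73.

73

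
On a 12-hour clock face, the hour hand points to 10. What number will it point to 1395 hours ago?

7

1395 − 116·12 = 3, so 1395 ≡ 3 (mod 12).
10 − 3 → 7 on a 12-hour dial.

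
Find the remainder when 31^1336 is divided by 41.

10

Square-and-reduce mod 41: 31^1≡31, 31^2≡18, 31^4≡37, 31^8≡16, 31^16≡10, 31^32≡18, 31^64≡37, 31^128≡16, 31^256≡10, 31^512≡18, 31^1024≡37.
1336 = 8 + 16 + 32 + 256 + 1024, so 31^1336 ≡ 16·10·18·10·37 ≡ 10 (mod 41).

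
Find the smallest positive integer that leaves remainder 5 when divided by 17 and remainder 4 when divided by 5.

39

x ≡ 4 (mod 5) gives x ∈ {4, 9, 14, 19, 24, 29, 34, 39}.
The first of these with x mod 17 = 5 is 39.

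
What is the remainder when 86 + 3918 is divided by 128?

3918 − 30·128 = 78, so 3918 ≡ 78 (mod 128).
(86 + 78) mod 128 = 36.

36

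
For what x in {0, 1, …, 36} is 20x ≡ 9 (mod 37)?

The inverse of 20 mod 37 is 13 (since 20·13 = 260 ≡ 1).
So x ≡ 13·9 = 117 ≡ 6 (mod 37).
Check: 20·6 = 120 = 3·37 + 9.

6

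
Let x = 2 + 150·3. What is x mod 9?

150·3 = 450.
450 − 50·9 = 0, so 450 ≡ 0 (mod 9).
(2 + 0) mod 9 = 2.

2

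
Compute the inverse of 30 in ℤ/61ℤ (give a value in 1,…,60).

59

61 = 2·30 + 1
30 = 30·1 + 0
Back-substituting gives 30·59 ≡ 1 (mod 61).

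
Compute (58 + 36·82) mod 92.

66

36·82 = 2952.
2952 − 32·92 = 8, so 2952 ≡ 8 (mod 92).
(58 + 8) mod 92 = 66.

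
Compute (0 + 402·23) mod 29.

402·23 = 9246.
Dividing 9246 by 29 gives quotient 318 and remainder 24.
(0 + 24) mod 29 = 24.

24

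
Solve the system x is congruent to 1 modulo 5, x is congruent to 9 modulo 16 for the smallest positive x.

x ≡ 1 (mod 5) gives x ∈ {1, 6, 11, 16, 21, 26, 31, 36, …}.
The first of these with x mod 16 = 9 is 41.

41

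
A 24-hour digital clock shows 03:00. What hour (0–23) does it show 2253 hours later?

0

Dividing 2253 by 24 gives quotient 93 and remainder 21.
(3 + 21) mod 24 = 0.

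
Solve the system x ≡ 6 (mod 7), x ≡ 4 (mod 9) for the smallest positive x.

x ≡ 6 (mod 7) gives x ∈ {6, 13}.
The first of these with x mod 9 = 4 is 13.

13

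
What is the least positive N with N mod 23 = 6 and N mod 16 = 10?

282

x ≡ 10 (mod 16) gives x ∈ {10, 26, 42, 58, 74, 90, 106, 122, …}.
The first of these with x mod 23 = 6 is 282.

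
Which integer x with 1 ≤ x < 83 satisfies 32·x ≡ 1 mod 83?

32·13 = 416 = 5·83 + 1, so 32⁻¹ ≡ 13 (mod 83).

13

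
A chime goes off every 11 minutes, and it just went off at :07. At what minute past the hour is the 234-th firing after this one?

234·11 = 2574.
2574 mod 60 = 54 (since 42·60 = 2520).
(7 + 54) mod 60 = 1.

1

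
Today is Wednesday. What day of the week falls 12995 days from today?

Saturday

12995 mod 7 = 3 (since 1856·7 = 12992).
Wednesday + 3 days → Saturday.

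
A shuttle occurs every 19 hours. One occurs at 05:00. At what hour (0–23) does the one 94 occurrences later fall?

15

94·19 = 1786.
1786 − 74·24 = 10, so 1786 ≡ 10 (mod 24).
(5 + 10) mod 24 = 15.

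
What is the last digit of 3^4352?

1

Last digits of 3^n: 3, 9, 7, 1 (period 4).
4352 leaves remainder 0 on division by 4, so 3^4352 ends in 1.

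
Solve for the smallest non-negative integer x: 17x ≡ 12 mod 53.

35

17⁻¹ ≡ 25 (mod 53) because 17·25 = 425 = 8·53 + 1.
So x ≡ 25·12 = 300 ≡ 35 (mod 53).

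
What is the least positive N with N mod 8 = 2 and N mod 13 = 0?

26

Since 13·5 ≡ 1 (mod 8), take x = 0 + 13·((2−0)·5 mod 8) = 0 + 13·2 = 26.
Check: 26 mod 8 = 2, 26 mod 13 = 0.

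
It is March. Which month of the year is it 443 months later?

Dividing 443 by 12 gives quotient 36 and remainder 11.
March + 11 months → February.

February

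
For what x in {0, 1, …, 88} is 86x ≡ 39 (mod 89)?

86⁻¹ ≡ 59 (mod 89) because 86·59 = 5074 = 57·89 + 1.
So x ≡ 59·39 = 2301 ≡ 76 (mod 89).

76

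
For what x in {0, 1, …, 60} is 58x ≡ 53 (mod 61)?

23

The inverse of 58 mod 61 is 20 (since 58·20 = 1160 ≡ 1).
So x ≡ 20·53 = 1060 ≡ 23 (mod 61).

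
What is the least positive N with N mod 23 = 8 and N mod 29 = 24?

169

x ≡ 8 (mod 23) gives x ∈ {8, 31, 54, 77, 100, 123, 146, 169}.
The first of these with x mod 29 = 24 is 169.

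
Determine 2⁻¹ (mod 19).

10

2·10 = 20 = 1·19 + 1, so 2⁻¹ ≡ 10 (mod 19).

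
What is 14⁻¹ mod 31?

20

14·20 = 280 = 9·31 + 1, so 14⁻¹ ≡ 20 (mod 31).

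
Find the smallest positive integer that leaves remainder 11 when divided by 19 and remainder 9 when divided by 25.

x ≡ 11 (mod 19) gives x ∈ {11, 30, 49, 68, 87, 106, 125, 144, …}.
The first of these with x mod 25 = 9 is 334.

334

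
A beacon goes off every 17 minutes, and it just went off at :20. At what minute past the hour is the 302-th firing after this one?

54

302·17 = 5134.
5134 = 85·60 + 34, so 5134 mod 60 = 34.
(20 + 34) mod 60 = 54.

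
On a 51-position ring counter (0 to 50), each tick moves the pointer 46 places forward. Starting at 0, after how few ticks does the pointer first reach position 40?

46⁻¹ ≡ 10 (mod 51) because 46·10 = 460 = 9·51 + 1.
Multiplying both sides by 10: x ≡ 10·40 = 400 ≡ 43 (mod 51).

43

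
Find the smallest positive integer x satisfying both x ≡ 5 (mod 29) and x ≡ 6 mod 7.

Since 7·25 ≡ 1 (mod 29), take x = 6 + 7·((5−6)·25 mod 29) = 6 + 7·4 = 34.
Check: 34 mod 29 = 5, 34 mod 7 = 6.

34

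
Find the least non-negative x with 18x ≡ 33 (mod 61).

The inverse of 18 mod 61 is 17 (since 18·17 = 306 ≡ 1).
So x ≡ 17·33 = 561 ≡ 12 (mod 61).
Check: 18·12 = 216 = 3·61 + 33.

12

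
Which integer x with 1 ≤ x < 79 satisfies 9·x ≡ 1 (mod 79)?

44

79 = 8·9 + 7
9 = 1·7 + 2
7 = 3·2 + 1
2 = 2·1 + 0
Back-substituting gives 9·44 ≡ 1 (mod 79).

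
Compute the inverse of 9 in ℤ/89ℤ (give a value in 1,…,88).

10

89 = 9·9 + 8
9 = 1·8 + 1
8 = 8·1 + 0
Back-substituting gives 9·10 ≡ 1 (mod 89).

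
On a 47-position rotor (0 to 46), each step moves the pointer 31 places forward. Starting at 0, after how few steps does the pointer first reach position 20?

34

The inverse of 31 mod 47 is 44 (since 31·44 = 1364 ≡ 1).
So x ≡ 44·20 = 880 ≡ 34 (mod 47).
Check: 31·34 = 1054 = 22·47 + 20.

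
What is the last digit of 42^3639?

Last digits of 2^n: 2, 4, 8, 6 (period 4).
3639 mod 4 = 3, so the last digit matches 2^3 = 8.

8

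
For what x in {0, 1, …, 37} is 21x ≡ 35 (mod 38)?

27

The inverse of 21 mod 38 is 29 (since 21·29 = 609 ≡ 1).
Multiplying both sides by 29: x ≡ 29·35 = 1015 ≡ 27 (mod 38).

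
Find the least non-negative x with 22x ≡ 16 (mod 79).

The inverse of 22 mod 79 is 18 (since 22·18 = 396 ≡ 1).
So x ≡ 18·16 = 288 ≡ 51 (mod 79).
Check: 22·51 = 1122 = 14·79 + 16.

51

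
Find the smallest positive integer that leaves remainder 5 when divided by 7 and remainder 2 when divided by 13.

x ≡ 5 (mod 7) gives x ∈ {5, 12, 19, 26, 33, 40, 47, 54}.
The first of these with x mod 13 = 2 is 54.

54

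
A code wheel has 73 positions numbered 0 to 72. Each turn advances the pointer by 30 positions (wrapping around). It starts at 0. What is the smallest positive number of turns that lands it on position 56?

30⁻¹ ≡ 56 (mod 73) because 30·56 = 1680 = 23·73 + 1.
So x ≡ 56·56 = 3136 ≡ 70 (mod 73).
Check: 30·70 = 2100 = 28·73 + 56.

70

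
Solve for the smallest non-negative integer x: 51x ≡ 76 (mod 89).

The inverse of 51 mod 89 is 7 (since 51·7 = 357 ≡ 1).
So x ≡ 7·76 = 532 ≡ 87 (mod 89).

87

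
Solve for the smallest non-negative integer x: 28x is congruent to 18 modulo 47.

4

28⁻¹ ≡ 42 (mod 47) because 28·42 = 1176 = 25·47 + 1.
Multiplying both sides by 42: x ≡ 42·18 = 756 ≡ 4 (mod 47).
Check: 28·4 = 112 = 2·47 + 18.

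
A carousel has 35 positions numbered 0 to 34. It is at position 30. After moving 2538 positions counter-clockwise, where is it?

12

2538 − 72·35 = 18, so 2538 ≡ 18 (mod 35).
(30 − 18) mod 35 = 12.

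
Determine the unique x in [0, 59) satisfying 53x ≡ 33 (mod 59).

The inverse of 53 mod 59 is 49 (since 53·49 = 2597 ≡ 1).
Multiplying both sides by 49: x ≡ 49·33 = 1617 ≡ 24 (mod 59).

24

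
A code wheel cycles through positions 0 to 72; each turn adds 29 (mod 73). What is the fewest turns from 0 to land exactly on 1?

73 = 2·29 + 15
29 = 1·15 + 14
15 = 1·14 + 1
14 = 14·1 + 0
Back-substituting gives 29·68 ≡ 1 (mod 73).

68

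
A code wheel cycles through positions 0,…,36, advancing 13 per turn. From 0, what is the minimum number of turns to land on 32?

13⁻¹ ≡ 20 (mod 37) because 13·20 = 260 = 7·37 + 1.
Multiplying both sides by 20: x ≡ 20·32 = 640 ≡ 11 (mod 37).
Check: 13·11 = 143 = 3·37 + 32.

11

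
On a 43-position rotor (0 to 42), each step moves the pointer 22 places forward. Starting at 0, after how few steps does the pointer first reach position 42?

41

The inverse of 22 mod 43 is 2 (since 22·2 = 44 ≡ 1).
Multiplying both sides by 2: x ≡ 2·42 = 84 ≡ 41 (mod 43).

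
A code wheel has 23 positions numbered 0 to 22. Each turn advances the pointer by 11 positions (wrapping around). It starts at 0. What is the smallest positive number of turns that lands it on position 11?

1

11⁻¹ ≡ 21 (mod 23) because 11·21 = 231 = 10·23 + 1.
So x ≡ 21·11 = 231 ≡ 1 (mod 23).
Check: 11·1 = 11 = 0·23 + 11.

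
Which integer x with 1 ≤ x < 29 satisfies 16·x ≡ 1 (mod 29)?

29 = 1·16 + 13
16 = 1·13 + 3
13 = 4·3 + 1
3 = 3·1 + 0
Back-substituting gives 16·20 ≡ 1 (mod 29).

20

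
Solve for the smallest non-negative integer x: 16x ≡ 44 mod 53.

The inverse of 16 mod 53 is 10 (since 16·10 = 160 ≡ 1).
So x ≡ 10·44 = 440 ≡ 16 (mod 53).

16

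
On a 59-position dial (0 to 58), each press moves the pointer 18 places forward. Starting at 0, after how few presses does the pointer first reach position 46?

The inverse of 18 mod 59 is 23 (since 18·23 = 414 ≡ 1).
So x ≡ 23·46 = 1058 ≡ 55 (mod 59).

55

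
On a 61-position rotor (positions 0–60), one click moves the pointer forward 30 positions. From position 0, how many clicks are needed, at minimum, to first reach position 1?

30·59 = 1770 = 29·61 + 1, so 30⁻¹ ≡ 59 (mod 61).

59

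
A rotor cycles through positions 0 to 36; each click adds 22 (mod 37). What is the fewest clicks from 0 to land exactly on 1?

22·32 = 704 = 19·37 + 1, so 22⁻¹ ≡ 32 (mod 37).

32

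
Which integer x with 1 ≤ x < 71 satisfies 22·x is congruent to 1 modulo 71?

42

71 = 3·22 + 5
22 = 4·5 + 2
5 = 2·2 + 1
2 = 2·1 + 0
Back-substituting gives 22·42 ≡ 1 (mod 71).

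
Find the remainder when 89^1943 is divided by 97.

By repeated squaring mod 97: 89^1≡89, 89^2≡64, 89^4≡22, 89^8≡96, 89^16≡1, 89^32≡1, 89^64≡1, 89^128≡1, 89^256≡1, 89^512≡1, 89^1024≡1.
Since 1943 = 1 + 2 + 4 + 16 + 128 + 256 + 512 + 1024 in binary, 89^1943 ≡ 89·64·22·1·1·1·1·1 ≡ 85 (mod 97).

85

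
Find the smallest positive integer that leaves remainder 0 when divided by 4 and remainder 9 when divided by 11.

x ≡ 0 (mod 4) gives x ∈ {0, 4, 8, 12, 16, 20}.
The first of these with x mod 11 = 9 is 20.

20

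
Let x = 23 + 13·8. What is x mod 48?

31

13·8 = 104.
104 mod 48 = 8 (since 2·48 = 96).
(23 + 8) mod 48 = 31.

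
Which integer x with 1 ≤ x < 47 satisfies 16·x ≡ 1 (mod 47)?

47 = 2·16 + 15
16 = 1·15 + 1
15 = 15·1 + 0
Back-substituting gives 16·3 ≡ 1 (mod 47).

3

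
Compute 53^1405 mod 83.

24

Square-and-reduce mod 83: 53^1≡53, 53^2≡70, 53^4≡3, 53^8≡9, 53^16≡81, 53^32≡4, 53^64≡16, 53^128≡7, 53^256≡49, 53^512≡77, 53^1024≡36.
Since 1405 = 1 + 4 + 8 + 16 + 32 + 64 + 256 + 1024 in binary, 53^1405 ≡ 53·3·9·81·4·16·49·36 ≡ 24 (mod 83).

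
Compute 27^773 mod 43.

32

Square-and-reduce mod 43: 27^1≡27, 27^2≡41, 27^4≡4, 27^8≡16, 27^16≡41, 27^32≡4, 27^64≡16, 27^128≡41, 27^256≡4, 27^512≡16.
Since 773 = 1 + 4 + 256 + 512 in binary, 27^773 ≡ 27·4·4·16 ≡ 32 (mod 43).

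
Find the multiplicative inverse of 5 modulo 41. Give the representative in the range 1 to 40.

33

5·33 = 165 = 4·41 + 1, so 5⁻¹ ≡ 33 (mod 41).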